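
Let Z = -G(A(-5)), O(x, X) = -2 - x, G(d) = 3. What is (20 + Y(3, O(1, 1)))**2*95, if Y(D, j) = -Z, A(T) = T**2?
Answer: 50255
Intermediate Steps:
Z = -3 (Z = -1*3 = -3)
Y(D, j) = 3 (Y(D, j) = -1*(-3) = 3)
(20 + Y(3, O(1, 1)))**2*95 = (20 + 3)**2*95 = 23**2*95 = 529*95 = 50255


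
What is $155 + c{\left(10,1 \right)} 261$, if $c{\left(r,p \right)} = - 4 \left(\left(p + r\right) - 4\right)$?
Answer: $-7153$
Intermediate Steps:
$c{\left(r,p \right)} = 16 - 4 p - 4 r$ ($c{\left(r,p \right)} = - 4 \left(-4 + p + r\right) = 16 - 4 p - 4 r$)
$155 + c{\left(10,1 \right)} 261 = 155 + \left(16 - 4 - 40\right) 261 = 155 - 7308 = -7153$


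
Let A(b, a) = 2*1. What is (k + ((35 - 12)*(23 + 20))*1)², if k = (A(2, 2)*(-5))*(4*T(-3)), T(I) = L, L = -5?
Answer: 1413721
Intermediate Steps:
A(b, a) = 2
T(I) = -5
k = 200 (k = (2*(-5))*(4*(-5)) = -10*(-20) = 200)
(k + ((35 - 12)*(23 + 20))*1)² = (200 + ((35 - 12)*(23 + 20))*1)² = (200 + (23*43)*1)² = (200 + 989*1)² = (200 + 989)² = 1189² = 1413721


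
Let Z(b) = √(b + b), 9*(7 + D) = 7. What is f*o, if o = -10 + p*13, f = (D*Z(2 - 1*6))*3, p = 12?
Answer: -16352*I*√2/3 ≈ -7708.4*I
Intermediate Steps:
D = -56/9 (D = -7 + (⅑)*7 = -7 + 7/9 = -56/9 ≈ -6.2222)
Z(b) = √2*√b (Z(b) = √(2*b) = √2*√b)
f = -112*I*√2/3 (f = -56*√2*√(2 - 1*6)/9*3 = -56*√2*√(2 - 6)/9*3 = -56*√2*√(-4)/9*3 = -56*√2*2*I/9*3 = -112*I*√2/9*3 = -112*I*√2/3 ≈ -52.797*I)
o = 146 (o = -10 + 12*13 = -10 + 156 = 146)
f*o = -112*I*√2/3*146 = -16352*I*√2/3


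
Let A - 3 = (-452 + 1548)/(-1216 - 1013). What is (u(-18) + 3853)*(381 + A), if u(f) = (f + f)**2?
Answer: 4401571160/2229 ≈ 1.9747e+6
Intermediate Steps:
u(f) = 4*f**2 (u(f) = (2*f)**2 = 4*f**2)
A = 5591/2229 (A = 3 + (-452 + 1548)/(-1216 - 1013) = 3 + 1096/(-2229) = 3 + 1096*(-1/2229) = 3 - 1096/2229 = 5591/2229 ≈ 2.5083)
(u(-18) + 3853)*(381 + A) = (4*(-18)**2 + 3853)*(381 + 5591/2229) = (4*324 + 3853)*(854840/2229) = (1296 + 3853)*(854840/2229) = 5149*(854840/2229) = 4401571160/2229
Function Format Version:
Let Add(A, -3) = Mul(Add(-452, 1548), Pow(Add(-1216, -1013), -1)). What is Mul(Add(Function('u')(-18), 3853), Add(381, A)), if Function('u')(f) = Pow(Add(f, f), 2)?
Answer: Rational(4401571160, 2229) ≈ 1.9747e+6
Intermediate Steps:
Function('u')(f) = Mul(4, Pow(f, 2)) (Function('u')(f) = Pow(Mul(2, f), 2) = Mul(4, Pow(f, 2)))
A = Rational(5591, 2229) (A = Add(3, Mul(Add(-452, 1548), Pow(Add(-1216, -1013), -1))) = Add(3, Mul(1096, Pow(-2229, -1))) = Add(3, Mul(1096, Rational(-1, 2229))) = Add(3, Rational(-1096, 2229)) = Rational(5591, 2229) ≈ 2.5083)
Mul(Add(Function('u')(-18), 3853), Add(381, A)) = Mul(Add(Mul(4, Pow(-18, 2)), 3853), Add(381, Rational(5591, 2229))) = Mul(Add(Mul(4, 324), 3853), Rational(854840, 2229)) = Mul(Add(1296, 3853), Rational(854840, 2229)) = Mul(5149, Rational(854840, 2229)) = Rational(4401571160, 2229)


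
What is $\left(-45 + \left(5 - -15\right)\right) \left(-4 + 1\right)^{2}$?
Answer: $-225$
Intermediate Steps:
$\left(-45 + \left(5 - -15\right)\right) \left(-4 + 1\right)^{2} = \left(-45 + \left(5 + 15\right)\right) \left(-3\right)^{2} = \left(-45 + 20\right) 9 = \left(-25\right) 9 = -225$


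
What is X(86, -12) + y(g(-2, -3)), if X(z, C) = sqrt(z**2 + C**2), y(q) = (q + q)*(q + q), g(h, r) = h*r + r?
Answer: 36 + 2*sqrt(1885) ≈ 122.83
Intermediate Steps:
g(h, r) = r + h*r
y(q) = 4*q**2 (y(q) = (2*q)*(2*q) = 4*q**2)
X(z, C) = sqrt(C**2 + z**2)
X(86, -12) + y(g(-2, -3)) = sqrt((-12)**2 + 86**2) + 4*(-3*(1 - 2))**2 = sqrt(144 + 7396) + 4*(-3*(-1))**2 = sqrt(7540) + 4*3**2 = 2*sqrt(1885) + 4*9 = 2*sqrt(1885) + 36 = 36 + 2*sqrt(1885)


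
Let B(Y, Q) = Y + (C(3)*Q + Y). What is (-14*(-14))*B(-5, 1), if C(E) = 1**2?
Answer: -1764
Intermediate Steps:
C(E) = 1
B(Y, Q) = Q + 2*Y (B(Y, Q) = Y + (1*Q + Y) = Y + (Q + Y) = Q + 2*Y)
(-14*(-14))*B(-5, 1) = (-14*(-14))*(1 + 2*(-5)) = 196*(1 - 10) = 196*(-9) = -1764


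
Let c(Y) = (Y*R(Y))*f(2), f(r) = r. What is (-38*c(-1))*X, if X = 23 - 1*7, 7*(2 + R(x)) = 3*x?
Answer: -20672/7 ≈ -2953.1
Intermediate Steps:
R(x) = -2 + 3*x/7 (R(x) = -2 + (3*x)/7 = -2 + 3*x/7)
X = 16 (X = 23 - 7 = 16)
c(Y) = 2*Y*(-2 + 3*Y/7) (c(Y) = (Y*(-2 + 3*Y/7))*2 = 2*Y*(-2 + 3*Y/7))
(-38*c(-1))*X = -76*(-1)*(-14 + 3*(-1))/7*16 = -76*(-1)*(-14 - 3)/7*16 = -76*(-1)*(-17)/7*16 = -38*34/7*16 = -1292/7*16 = -20672/7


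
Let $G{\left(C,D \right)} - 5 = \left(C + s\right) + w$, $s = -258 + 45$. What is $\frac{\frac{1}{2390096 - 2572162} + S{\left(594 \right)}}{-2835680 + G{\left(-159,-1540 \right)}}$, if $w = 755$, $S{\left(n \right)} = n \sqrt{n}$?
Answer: $\frac{1}{516210273272} - \frac{891 \sqrt{66}}{1417646} \approx -0.005106$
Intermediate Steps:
$S{\left(n \right)} = n^{\frac{3}{2}}$
$s = -213$
$G{\left(C,D \right)} = 547 + C$ ($G{\left(C,D \right)} = 5 + \left(\left(C - 213\right) + 755\right) = 5 + \left(\left(-213 + C\right) + 755\right) = 5 + \left(542 + C\right) = 547 + C$)
$\frac{\frac{1}{2390096 - 2572162} + S{\left(594 \right)}}{-2835680 + G{\left(-159,-1540 \right)}} = \frac{\frac{1}{2390096 - 2572162} + 594^{\frac{3}{2}}}{-2835680 + \left(547 - 159\right)} = \frac{\frac{1}{-182066} + 1782 \sqrt{66}}{-2835680 + 388} = \frac{- \frac{1}{182066} + 1782 \sqrt{66}}{-2835292} = \left(- \frac{1}{182066} + 1782 \sqrt{66}\right) \left(- \frac{1}{2835292}\right) = \frac{1}{516210273272} - \frac{891 \sqrt{66}}{1417646}$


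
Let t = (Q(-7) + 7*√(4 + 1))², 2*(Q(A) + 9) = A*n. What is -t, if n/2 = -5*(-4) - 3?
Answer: -16629 + 1792*√5 ≈ -12622.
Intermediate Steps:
n = 34 (n = 2*(-5*(-4) - 3) = 2*(20 - 3) = 2*17 = 34)
Q(A) = -9 + 17*A (Q(A) = -9 + (A*34)/2 = -9 + (34*A)/2 = -9 + 17*A)
t = (-128 + 7*√5)² (t = ((-9 + 17*(-7)) + 7*√(4 + 1))² = ((-9 - 119) + 7*√5)² = (-128 + 7*√5)² ≈ 12622.)
-t = -(16629 - 1792*√5) = -16629 + 1792*√5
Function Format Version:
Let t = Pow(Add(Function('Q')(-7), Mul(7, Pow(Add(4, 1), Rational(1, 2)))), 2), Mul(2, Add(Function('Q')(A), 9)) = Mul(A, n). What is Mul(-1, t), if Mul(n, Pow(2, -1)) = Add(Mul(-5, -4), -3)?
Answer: Add(-16629, Mul(1792, Pow(5, Rational(1, 2)))) ≈ -12622.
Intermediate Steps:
n = 34 (n = Mul(2, Add(Mul(-5, -4), -3)) = Mul(2, Add(20, -3)) = Mul(2, 17) = 34)
Function('Q')(A) = Add(-9, Mul(17, A)) (Function('Q')(A) = Add(-9, Mul(Rational(1, 2), Mul(A, 34))) = Add(-9, Mul(Rational(1, 2), Mul(34, A))) = Add(-9, Mul(17, A)))
t = Pow(Add(-128, Mul(7, Pow(5, Rational(1, 2)))), 2) (t = Pow(Add(Add(-9, Mul(17, -7)), Mul(7, Pow(Add(4, 1), Rational(1, 2)))), 2) = Pow(Add(Add(-9, -119), Mul(7, Pow(5, Rational(1, 2)))), 2) = Pow(Add(-128, Mul(7, Pow(5, Rational(1, 2)))), 2) ≈ 12622.)
Mul(-1, t) = Mul(-1, Add(16629, Mul(-1792, Pow(5, Rational(1, 2))))) = Add(-16629, Mul(1792, Pow(5, Rational(1, 2))))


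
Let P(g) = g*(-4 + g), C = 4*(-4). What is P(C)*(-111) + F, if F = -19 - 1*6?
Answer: -35545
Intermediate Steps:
C = -16
F = -25 (F = -19 - 6 = -25)
P(C)*(-111) + F = -16*(-4 - 16)*(-111) - 25 = -16*(-20)*(-111) - 25 = 320*(-111) - 25 = -35520 - 25 = -35545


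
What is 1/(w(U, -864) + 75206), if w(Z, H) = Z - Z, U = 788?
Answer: 1/75206 ≈ 1.3297e-5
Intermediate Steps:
w(Z, H) = 0
1/(w(U, -864) + 75206) = 1/(0 + 75206) = 1/75206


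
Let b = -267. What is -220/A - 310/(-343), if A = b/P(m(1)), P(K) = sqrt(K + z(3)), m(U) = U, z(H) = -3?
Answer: 310/343 + 220*I*sqrt(2)/267 ≈ 0.90379 + 1.1653*I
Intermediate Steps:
P(K) = sqrt(-3 + K) (P(K) = sqrt(K - 3) = sqrt(-3 + K))
A = 267*I*sqrt(2)/2 (A = -267/sqrt(-3 + 1) = -267*(-I*sqrt(2)/2) = -(-267)*I*sqrt(2)/2 = 267*I*sqrt(2)/2 ≈ 188.8*I)
-220/A - 310/(-343) = -220*(-I*sqrt(2)/267) - 310/(-343) = -(-220)*I*sqrt(2)/267 - 310*(-1/343) = 220*I*sqrt(2)/267 + 310/343 = 310/343 + 220*I*sqrt(2)/267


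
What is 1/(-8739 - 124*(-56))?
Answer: -1/1795 ≈ -0.00055710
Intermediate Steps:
1/(-8739 - 124*(-56)) = 1/(-8739 + 6944) = 1/(-1795) = -1/1795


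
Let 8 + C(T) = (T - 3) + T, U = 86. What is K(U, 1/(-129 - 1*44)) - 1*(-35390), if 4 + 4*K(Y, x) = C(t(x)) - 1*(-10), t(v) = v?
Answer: 24489013/692 ≈ 35389.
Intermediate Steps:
C(T) = -11 + 2*T (C(T) = -8 + ((T - 3) + T) = -8 + ((-3 + T) + T) = -8 + (-3 + 2*T) = -11 + 2*T)
K(Y, x) = -5/4 + x/2 (K(Y, x) = -1 + ((-11 + 2*x) - 1*(-10))/4 = -1 + ((-11 + 2*x) + 10)/4 = -1 + (-1 + 2*x)/4 = -1 + (-1/4 + x/2) = -5/4 + x/2)
K(U, 1/(-129 - 1*44)) - 1*(-35390) = (-5/4 + 1/(2*(-129 - 1*44))) - 1*(-35390) = (-5/4 + 1/(2*(-129 - 44))) + 35390 = (-5/4 + (1/2)/(-173)) + 35390 = (-5/4 + (1/2)*(-1/173)) + 35390 = (-5/4 - 1/346) + 35390 = -867/692 + 35390 = 24489013/692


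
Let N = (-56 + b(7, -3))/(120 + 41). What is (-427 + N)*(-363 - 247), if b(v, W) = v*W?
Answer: 5997520/23 ≈ 2.6076e+5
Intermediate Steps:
b(v, W) = W*v
N = -11/23 (N = (-56 - 3*7)/(120 + 41) = (-56 - 21)/161 = -77*1/161 = -11/23 ≈ -0.47826)
(-427 + N)*(-363 - 247) = (-427 - 11/23)*(-363 - 247) = -9832/23*(-610) = 5997520/23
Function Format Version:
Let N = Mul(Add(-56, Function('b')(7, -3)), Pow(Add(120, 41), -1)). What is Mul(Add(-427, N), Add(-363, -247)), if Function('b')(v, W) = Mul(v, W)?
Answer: Rational(5997520, 23) ≈ 2.6076e+5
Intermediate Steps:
Function('b')(v, W) = Mul(W, v)
N = Rational(-11, 23) (N = Mul(Add(-56, Mul(-3, 7)), Pow(Add(120, 41), -1)) = Mul(Add(-56, -21), Pow(161, -1)) = Mul(-77, Rational(1, 161)) = Rational(-11, 23) ≈ -0.47826)
Mul(Add(-427, N), Add(-363, -247)) = Mul(Add(-427, Rational(-11, 23)), Add(-363, -247)) = Mul(Rational(-9832, 23), -610) = Rational(5997520, 23)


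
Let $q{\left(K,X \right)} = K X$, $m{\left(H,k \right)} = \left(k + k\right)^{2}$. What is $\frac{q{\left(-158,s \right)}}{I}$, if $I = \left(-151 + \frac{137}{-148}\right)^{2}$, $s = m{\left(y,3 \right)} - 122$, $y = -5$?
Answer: $\frac{297631552}{505575225} \approx 0.5887$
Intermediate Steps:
$m{\left(H,k \right)} = 4 k^{2}$ ($m{\left(H,k \right)} = \left(2 k\right)^{2} = 4 k^{2}$)
$s = -86$ ($s = 4 \cdot 3^{2} - 122 = 4 \cdot 9 - 122 = 36 - 122 = -86$)
$I = \frac{505575225}{21904}$ ($I = \left(-151 + 137 \left(- \frac{1}{148}\right)\right)^{2} = \left(-151 - \frac{137}{148}\right)^{2} = \left(- \frac{22485}{148}\right)^{2} = \frac{505575225}{21904} \approx 23081.0$)
$\frac{q{\left(-158,s \right)}}{I} = \frac{\left(-158\right) \left(-86\right)}{\frac{505575225}{21904}} = 13588 \cdot \frac{21904}{505575225} = \frac{297631552}{505575225}$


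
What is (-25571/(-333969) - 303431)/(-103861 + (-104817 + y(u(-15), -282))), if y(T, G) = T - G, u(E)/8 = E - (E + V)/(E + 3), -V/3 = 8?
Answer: 50668261034/34823281599 ≈ 1.4550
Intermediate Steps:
V = -24 (V = -3*8 = -24)
u(E) = 8*E - 8*(-24 + E)/(3 + E) (u(E) = 8*(E - (E - 24)/(E + 3)) = 8*(E - (-24 + E)/(3 + E)) = 8*E - 8*(-24 + E)/(3 + E))
(-25571/(-333969) - 303431)/(-103861 + (-104817 + y(u(-15), -282))) = (-25571/(-333969) - 303431)/(-103861 + (-104817 + (8*(24 + (-15)² + 2*(-15))/(3 - 15) - 1*(-282)))) = (-25571*(-1/333969) - 303431)/(-103861 + (-104817 + (8*(24 + 225 - 30)/(-12) + 282))) = (25571/333969 - 303431)/(-103861 + (-104817 + (8*(-1/12)*219 + 282))) = -101336522068/(333969*(-103861 + (-104817 + (-146 + 282)))) = -101336522068/(333969*(-103861 + (-104817 + 136))) = -101336522068/(333969*(-103861 - 104681)) = -101336522068/333969/(-208542) = -101336522068/333969*(-1/208542) = 50668261034/34823281599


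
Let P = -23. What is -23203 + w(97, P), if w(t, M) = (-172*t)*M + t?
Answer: 360626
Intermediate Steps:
w(t, M) = t - 172*M*t (w(t, M) = -172*M*t + t = t - 172*M*t)
-23203 + w(97, P) = -23203 + 97*(1 - 172*(-23)) = -23203 + 97*(1 + 3956) = -23203 + 97*3957 = -23203 + 383829 = 360626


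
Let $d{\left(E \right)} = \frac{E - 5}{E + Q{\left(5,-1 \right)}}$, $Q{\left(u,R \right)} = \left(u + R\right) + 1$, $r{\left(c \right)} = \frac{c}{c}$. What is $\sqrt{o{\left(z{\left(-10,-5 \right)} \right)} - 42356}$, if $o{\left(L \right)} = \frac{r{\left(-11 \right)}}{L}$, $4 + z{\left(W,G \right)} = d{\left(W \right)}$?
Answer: $i \sqrt{42357} \approx 205.81 i$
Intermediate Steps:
$r{\left(c \right)} = 1$
$Q{\left(u,R \right)} = 1 + R + u$ ($Q{\left(u,R \right)} = \left(R + u\right) + 1 = 1 + R + u$)
$d{\left(E \right)} = \frac{-5 + E}{5 + E}$ ($d{\left(E \right)} = \frac{E - 5}{E + \left(1 - 1 + 5\right)} = \frac{-5 + E}{E + 5} = \frac{-5 + E}{5 + E}$)
$z{\left(W,G \right)} = -4 + \frac{-5 + W}{5 + W}$
$o{\left(L \right)} = \frac{1}{L}$ ($o{\left(L \right)} = 1 \frac{1}{L} = \frac{1}{L}$)
$\sqrt{o{\left(z{\left(-10,-5 \right)} \right)} - 42356} = \sqrt{\frac{1}{\frac{1}{5 - 10} \left(-25 - -30\right)} - 42356} = \sqrt{\frac{1}{\frac{1}{-5} \left(-25 + 30\right)} - 42356} = \sqrt{\frac{1}{\left(- \frac{1}{5}\right) 5} - 42356} = \sqrt{\frac{1}{-1} - 42356} = \sqrt{-1 - 42356} = \sqrt{-42357} = i \sqrt{42357}$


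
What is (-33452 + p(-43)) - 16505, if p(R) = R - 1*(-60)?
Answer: -49940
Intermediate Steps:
p(R) = 60 + R (p(R) = R + 60 = 60 + R)
(-33452 + p(-43)) - 16505 = (-33452 + (60 - 43)) - 16505 = (-33452 + 17) - 16505 = -33435 - 16505 = -49940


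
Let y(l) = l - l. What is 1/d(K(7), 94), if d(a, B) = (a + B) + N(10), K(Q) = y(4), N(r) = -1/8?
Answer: 8/751 ≈ 0.010652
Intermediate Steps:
N(r) = -⅛ (N(r) = -1*⅛ = -⅛)
y(l) = 0
K(Q) = 0
d(a, B) = -⅛ + B + a (d(a, B) = (a + B) - ⅛ = (B + a) - ⅛ = -⅛ + B + a)
1/d(K(7), 94) = 1/(-⅛ + 94 + 0) = 1/(751/8) = 8/751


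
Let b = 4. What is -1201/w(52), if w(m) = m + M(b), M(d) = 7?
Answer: -1201/59 ≈ -20.356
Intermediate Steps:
w(m) = 7 + m (w(m) = m + 7 = 7 + m)
-1201/w(52) = -1201/(7 + 52) = -1201/59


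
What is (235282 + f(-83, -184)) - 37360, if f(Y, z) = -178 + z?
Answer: 197560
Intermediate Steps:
(235282 + f(-83, -184)) - 37360 = (235282 + (-178 - 184)) - 37360 = (235282 - 362) - 37360 = 234920 - 37360 = 197560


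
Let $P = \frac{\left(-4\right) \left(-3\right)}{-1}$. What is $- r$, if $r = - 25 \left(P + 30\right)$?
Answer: $450$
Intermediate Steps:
$P = -12$ ($P = 12 \left(-1\right) = -12$)
$r = -450$ ($r = - 25 \left(-12 + 30\right) = \left(-25\right) 18 = -450$)
$- r = \left(-1\right) \left(-450\right) = 450$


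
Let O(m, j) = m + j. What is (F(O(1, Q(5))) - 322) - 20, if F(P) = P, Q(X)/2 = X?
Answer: -331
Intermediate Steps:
Q(X) = 2*X
O(m, j) = j + m
(F(O(1, Q(5))) - 322) - 20 = ((2*5 + 1) - 322) - 20 = ((10 + 1) - 322) - 20 = (11 - 322) - 20 = -311 - 20 = -331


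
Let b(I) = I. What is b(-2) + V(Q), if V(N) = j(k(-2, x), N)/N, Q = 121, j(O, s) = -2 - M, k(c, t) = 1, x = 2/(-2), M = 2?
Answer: -246/121 ≈ -2.0331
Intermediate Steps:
x = -1 (x = 2*(-1/2) = -1)
j(O, s) = -4 (j(O, s) = -2 - 1*2 = -2 - 2 = -4)
V(N) = -4/N
b(-2) + V(Q) = -2 - 4/121 = -246/121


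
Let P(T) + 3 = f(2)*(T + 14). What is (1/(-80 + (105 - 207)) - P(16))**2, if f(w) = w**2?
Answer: 453477025/33124 ≈ 13690.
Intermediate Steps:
P(T) = 53 + 4*T (P(T) = -3 + 2**2*(T + 14) = -3 + 4*(14 + T) = -3 + (56 + 4*T) = 53 + 4*T)
(1/(-80 + (105 - 207)) - P(16))**2 = (1/(-80 + (105 - 207)) - (53 + 4*16))**2 = (1/(-80 - 102) - (53 + 64))**2 = (1/(-182) - 1*117)**2 = (-1/182 - 117)**2 = (-21295/182)**2 = 453477025/33124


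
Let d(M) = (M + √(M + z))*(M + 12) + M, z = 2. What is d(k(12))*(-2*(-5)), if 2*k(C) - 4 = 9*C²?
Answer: 4309500 + 13240*√163 ≈ 4.4785e+6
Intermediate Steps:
k(C) = 2 + 9*C²/2 (k(C) = 2 + (9*C²)/2 = 2 + 9*C²/2)
d(M) = M + (12 + M)*(M + √(2 + M)) (d(M) = (M + √(M + 2))*(M + 12) + M = (M + √(2 + M))*(12 + M) + M = (12 + M)*(M + √(2 + M)) + M = M + (12 + M)*(M + √(2 + M)))
d(k(12))*(-2*(-5)) = ((2 + (9/2)*12²)² + 12*√(2 + (2 + (9/2)*12²)) + 13*(2 + (9/2)*12²) + (2 + (9/2)*12²)*√(2 + (2 + (9/2)*12²)))*(-2*(-5)) = ((2 + (9/2)*144)² + 12*√(2 + (2 + (9/2)*144)) + 13*(2 + (9/2)*144) + (2 + (9/2)*144)*√(2 + (2 + (9/2)*144)))*10 = ((2 + 648)² + 12*√(2 + (2 + 648)) + 13*(2 + 648) + (2 + 648)*√(2 + (2 + 648)))*10 = (650² + 12*√(2 + 650) + 13*650 + 650*√(2 + 650))*10 = (422500 + 12*√652 + 8450 + 650*√652)*10 = (422500 + 12*(2*√163) + 8450 + 650*(2*√163))*10 = (422500 + 24*√163 + 8450 + 1300*√163)*10 = (430950 + 1324*√163)*10 = 4309500 + 13240*√163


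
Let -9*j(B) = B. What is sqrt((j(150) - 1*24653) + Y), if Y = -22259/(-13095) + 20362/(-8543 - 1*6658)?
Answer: 2*I*sqrt(37246222481100330)/2457495 ≈ 157.06*I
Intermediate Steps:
j(B) = -B/9
Y = 2656247/7372485 (Y = -22259*(-1/13095) + 20362/(-8543 - 6658) = 22259/13095 + 20362/(-15201) = 22259/13095 + 20362*(-1/15201) = 22259/13095 - 20362/15201 = 2656247/7372485 ≈ 0.36029)
sqrt((j(150) - 1*24653) + Y) = sqrt((-1/9*150 - 1*24653) + 2656247/7372485) = sqrt((-50/3 - 24653) + 2656247/7372485) = sqrt(-74009/3 + 2656247/7372485) = sqrt(-181874091208/7372485) = 2*I*sqrt(37246222481100330)/2457495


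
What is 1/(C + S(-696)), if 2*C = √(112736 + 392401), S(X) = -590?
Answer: -2360/887263 - 2*√505137/887263 ≈ -0.0042619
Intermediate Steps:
C = √505137/2 (C = √(112736 + 392401)/2 = √505137/2 ≈ 355.36)
1/(C + S(-696)) = 1/(√505137/2 - 590) = 1/(-590 + √505137/2)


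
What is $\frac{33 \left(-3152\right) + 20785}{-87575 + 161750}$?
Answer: $- \frac{83231}{74175} \approx -1.1221$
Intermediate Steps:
$\frac{33 \left(-3152\right) + 20785}{-87575 + 161750} = \frac{-104016 + 20785}{74175} = \left(-83231\right) \frac{1}{74175} = - \frac{83231}{74175}$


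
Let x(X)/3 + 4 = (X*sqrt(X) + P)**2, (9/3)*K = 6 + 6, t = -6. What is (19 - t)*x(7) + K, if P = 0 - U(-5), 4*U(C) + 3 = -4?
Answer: 410539/16 + 3675*sqrt(7)/2 ≈ 30520.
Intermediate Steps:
K = 4 (K = (6 + 6)/3 = (1/3)*12 = 4)
U(C) = -7/4 (U(C) = -3/4 + (1/4)*(-4) = -3/4 - 1 = -7/4)
P = 7/4 (P = 0 - 1*(-7/4) = 0 + 7/4 = 7/4 ≈ 1.7500)
x(X) = -12 + 3*(7/4 + X**(3/2))**2 (x(X) = -12 + 3*(X*sqrt(X) + 7/4)**2 = -12 + 3*(X**(3/2) + 7/4)**2 = -12 + 3*(7/4 + X**(3/2))**2)
(19 - t)*x(7) + K = (19 - 1*(-6))*(-12 + 3*(7 + 4*7**(3/2))**2/16) + 4 = (19 + 6)*(-12 + 3*(7 + 4*(7*sqrt(7)))**2/16) + 4 = 25*(-12 + 3*(7 + 28*sqrt(7))**2/16) + 4 = (-300 + 75*(7 + 28*sqrt(7))**2/16) + 4 = -296 + 75*(7 + 28*sqrt(7))**2/16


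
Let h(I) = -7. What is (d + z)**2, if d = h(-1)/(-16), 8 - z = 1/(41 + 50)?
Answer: 150528361/2119936 ≈ 71.006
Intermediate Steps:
z = 727/91 (z = 8 - 1/(41 + 50) = 8 - 1/91 = 727/91 ≈ 7.9890)
d = 7/16 (d = -7/(-16) = -7*(-1/16) = 7/16 ≈ 0.43750)
(d + z)**2 = (7/16 + 727/91)**2 = (12269/1456)**2 = 150528361/2119936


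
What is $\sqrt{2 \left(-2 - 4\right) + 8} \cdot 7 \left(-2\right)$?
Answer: $- 28 i \approx - 28.0 i$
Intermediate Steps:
$\sqrt{2 \left(-2 - 4\right) + 8} \cdot 7 \left(-2\right) = \sqrt{2 \left(-6\right) + 8} \cdot 7 \left(-2\right) = \sqrt{-12 + 8} \cdot 7 \left(-2\right) = \sqrt{-4} \cdot 7 \left(-2\right) = 2 i 7 \left(-2\right) = 14 i \left(-2\right) = - 28 i$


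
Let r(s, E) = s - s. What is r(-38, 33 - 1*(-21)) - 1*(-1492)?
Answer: 1492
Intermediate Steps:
r(s, E) = 0
r(-38, 33 - 1*(-21)) - 1*(-1492) = 0 - 1*(-1492) = 0 + 1492 = 1492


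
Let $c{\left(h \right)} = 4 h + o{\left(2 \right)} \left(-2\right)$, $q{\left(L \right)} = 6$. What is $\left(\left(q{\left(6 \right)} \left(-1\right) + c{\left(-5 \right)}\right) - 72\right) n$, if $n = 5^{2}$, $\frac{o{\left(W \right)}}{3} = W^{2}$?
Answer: $-3050$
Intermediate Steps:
$o{\left(W \right)} = 3 W^{2}$
$c{\left(h \right)} = -24 + 4 h$ ($c{\left(h \right)} = 4 h + 3 \cdot 2^{2} \left(-2\right) = 4 h + 3 \cdot 4 \left(-2\right) = 4 h + 12 \left(-2\right) = 4 h - 24 = -24 + 4 h$)
$n = 25$
$\left(\left(q{\left(6 \right)} \left(-1\right) + c{\left(-5 \right)}\right) - 72\right) n = \left(\left(6 \left(-1\right) + \left(-24 + 4 \left(-5\right)\right)\right) - 72\right) 25 = \left(\left(-6 - 44\right) - 72\right) 25 = \left(-50 - 72\right) 25 = \left(-122\right) 25 = -3050$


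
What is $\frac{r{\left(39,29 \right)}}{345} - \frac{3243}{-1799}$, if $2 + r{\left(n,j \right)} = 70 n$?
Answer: $\frac{6026507}{620655} \approx 9.7099$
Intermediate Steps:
$r{\left(n,j \right)} = -2 + 70 n$
$\frac{r{\left(39,29 \right)}}{345} - \frac{3243}{-1799} = \frac{-2 + 70 \cdot 39}{345} - \frac{3243}{-1799} = \left(-2 + 2730\right) \frac{1}{345} - - \frac{3243}{1799} = 2728 \cdot \frac{1}{345} + \frac{3243}{1799} = \frac{2728}{345} + \frac{3243}{1799} = \frac{6026507}{620655}$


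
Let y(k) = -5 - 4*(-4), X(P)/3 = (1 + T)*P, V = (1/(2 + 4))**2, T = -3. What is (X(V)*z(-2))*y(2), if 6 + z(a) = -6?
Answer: 22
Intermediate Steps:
z(a) = -12 (z(a) = -6 - 6 = -12)
V = 1/36 (V = (1/6)**2 = 1/36 ≈ 0.027778)
X(P) = -6*P (X(P) = 3*((1 - 3)*P) = 3*(-2*P) = -6*P)
y(k) = 11 (y(k) = -5 + 16 = 11)
(X(V)*z(-2))*y(2) = (-6*1/36*(-12))*11 = -1/6*(-12)*11 = 2*11 = 22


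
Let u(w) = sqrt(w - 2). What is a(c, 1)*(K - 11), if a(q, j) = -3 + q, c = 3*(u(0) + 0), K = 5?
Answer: 18 - 18*I*sqrt(2) ≈ 18.0 - 25.456*I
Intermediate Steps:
u(w) = sqrt(-2 + w)
c = 3*I*sqrt(2) (c = 3*(sqrt(-2 + 0) + 0) = 3*(sqrt(-2) + 0) = 3*(I*sqrt(2) + 0) = 3*(I*sqrt(2)) = 3*I*sqrt(2) ≈ 4.2426*I)
a(c, 1)*(K - 11) = (-3 + 3*I*sqrt(2))*(5 - 11) = (-3 + 3*I*sqrt(2))*(-6) = 18 - 18*I*sqrt(2)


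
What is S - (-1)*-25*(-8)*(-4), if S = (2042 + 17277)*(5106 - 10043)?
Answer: -95378703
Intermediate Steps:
S = -95377903 (S = 19319*(-4937) = -95377903)
S - (-1)*-25*(-8)*(-4) = -95377903 - (-1)*-25*(-8)*(-4) = -95377903 - (-1)*200*(-4) = -95377903 - (-1)*(-800) = -95377903 - 1*800 = -95377903 - 800 = -95378703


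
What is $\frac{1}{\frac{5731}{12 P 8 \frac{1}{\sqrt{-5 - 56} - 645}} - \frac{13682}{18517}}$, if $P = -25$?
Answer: $\frac{1520212246039746000}{2340660615555697871147} + \frac{2358049446310800 i \sqrt{61}}{2340660615555697871147} \approx 0.00064948 + 7.8683 \cdot 10^{-6} i$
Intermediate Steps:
$\frac{1}{\frac{5731}{12 P 8 \frac{1}{\sqrt{-5 - 56} - 645}} - \frac{13682}{18517}} = \frac{1}{\frac{5731}{12 \left(-25\right) 8 \frac{1}{\sqrt{-5 - 56} - 645}} - \frac{13682}{18517}} = \frac{1}{\frac{5731}{\left(-300\right) 8 \frac{1}{\sqrt{-61} - 645}} - \frac{13682}{18517}} = \frac{1}{\frac{5731}{\left(-2400\right) \frac{1}{i \sqrt{61} - 645}} - \frac{13682}{18517}} = \frac{1}{\frac{5731}{\left(-2400\right) \frac{1}{-645 + i \sqrt{61}}} - \frac{13682}{18517}} = \frac{1}{5731 \left(\frac{43}{160} - \frac{i \sqrt{61}}{2400}\right) - \frac{13682}{18517}} = \frac{1}{\left(\frac{246433}{160} - \frac{5731 i \sqrt{61}}{2400}\right) - \frac{13682}{18517}} = \frac{1}{\frac{4561010741}{2962720} - \frac{5731 i \sqrt{61}}{2400}}$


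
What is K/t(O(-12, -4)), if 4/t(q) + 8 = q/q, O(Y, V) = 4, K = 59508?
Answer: -104139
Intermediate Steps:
t(q) = -4/7 (t(q) = 4/(-8 + q/q) = 4/(-8 + 1) = 4/(-7) = 4*(-⅐) = -4/7)
K/t(O(-12, -4)) = 59508/(-4/7) = 59508*(-7/4) = -104139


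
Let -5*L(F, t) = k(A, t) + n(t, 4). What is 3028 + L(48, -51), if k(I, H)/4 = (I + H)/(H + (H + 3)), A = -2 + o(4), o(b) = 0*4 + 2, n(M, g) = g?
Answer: 99884/33 ≈ 3026.8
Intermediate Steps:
o(b) = 2 (o(b) = 0 + 2 = 2)
A = 0 (A = -2 + 2 = 0)
k(I, H) = 4*(H + I)/(3 + 2*H) (k(I, H) = 4*((I + H)/(H + (H + 3))) = 4*((H + I)/(H + (3 + H))) = 4*((H + I)/(3 + 2*H)) = 4*(H + I)/(3 + 2*H))
L(F, t) = -⅘ - 4*t/(5*(3 + 2*t)) (L(F, t) = -(4*(t + 0)/(3 + 2*t) + 4)/5 = -(4*t/(3 + 2*t) + 4)/5 = -(4 + 4*t/(3 + 2*t))/5 = -⅘ - 4*t/(5*(3 + 2*t)))
3028 + L(48, -51) = 3028 + 12*(-1 - 1*(-51))/(5*(3 + 2*(-51))) = 3028 + 12*(-1 + 51)/(5*(3 - 102)) = 3028 + (12/5)*50/(-99) = 3028 + (12/5)*(-1/99)*50 = 3028 - 40/33 = 99884/33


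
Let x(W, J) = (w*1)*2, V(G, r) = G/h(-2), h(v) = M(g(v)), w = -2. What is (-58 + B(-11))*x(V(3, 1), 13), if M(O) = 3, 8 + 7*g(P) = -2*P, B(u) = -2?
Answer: 240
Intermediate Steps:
g(P) = -8/7 - 2*P/7 (g(P) = -8/7 + (-2*P)/7 = -8/7 - 2*P/7)
h(v) = 3
V(G, r) = G/3
x(W, J) = -4 (x(W, J) = -2*1*2 = -2*2 = -4)
(-58 + B(-11))*x(V(3, 1), 13) = (-58 - 2)*(-4) = -60*(-4) = 240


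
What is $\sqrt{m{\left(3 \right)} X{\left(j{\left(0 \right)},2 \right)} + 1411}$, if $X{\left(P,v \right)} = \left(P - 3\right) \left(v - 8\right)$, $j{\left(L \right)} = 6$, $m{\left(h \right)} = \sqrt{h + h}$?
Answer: $\sqrt{1411 - 18 \sqrt{6}} \approx 36.972$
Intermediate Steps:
$m{\left(h \right)} = \sqrt{2} \sqrt{h}$ ($m{\left(h \right)} = \sqrt{2 h} = \sqrt{2} \sqrt{h}$)
$X{\left(P,v \right)} = \left(-8 + v\right) \left(-3 + P\right)$ ($X{\left(P,v \right)} = \left(-3 + P\right) \left(-8 + v\right) = \left(-8 + v\right) \left(-3 + P\right)$)
$\sqrt{m{\left(3 \right)} X{\left(j{\left(0 \right)},2 \right)} + 1411} = \sqrt{\sqrt{2} \sqrt{3} \left(24 - 48 - 6 + 6 \cdot 2\right) + 1411} = \sqrt{\sqrt{6} \left(24 - 48 - 6 + 12\right) + 1411} = \sqrt{\sqrt{6} \left(-18\right) + 1411} = \sqrt{- 18 \sqrt{6} + 1411} = \sqrt{1411 - 18 \sqrt{6}}$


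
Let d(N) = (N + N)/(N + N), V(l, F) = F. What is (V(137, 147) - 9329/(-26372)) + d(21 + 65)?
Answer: 205915/1388 ≈ 148.35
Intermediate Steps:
d(N) = 1 (d(N) = (2*N)/((2*N)) = (2*N)*(1/(2*N)) = 1)
(V(137, 147) - 9329/(-26372)) + d(21 + 65) = (147 - 9329/(-26372)) + 1 = (147 - 9329*(-1/26372)) + 1 = (147 + 491/1388) + 1 = 204527/1388 + 1 = 205915/1388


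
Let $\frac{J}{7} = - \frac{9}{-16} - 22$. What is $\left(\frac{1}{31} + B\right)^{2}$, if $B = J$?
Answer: $\frac{5537592225}{246016} \approx 22509.0$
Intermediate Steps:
$J = - \frac{2401}{16}$ ($J = 7 \left(- \frac{9}{-16} - 22\right) = 7 \left(\left(-9\right) \left(- \frac{1}{16}\right) - 22\right) = 7 \left(\frac{9}{16} - 22\right) = 7 \left(- \frac{343}{16}\right) = - \frac{2401}{16} \approx -150.06$)
$B = - \frac{2401}{16} \approx -150.06$
$\left(\frac{1}{31} + B\right)^{2} = \left(\frac{1}{31} - \frac{2401}{16}\right)^{2} = \left(- \frac{74415}{496}\right)^{2} = \frac{5537592225}{246016}$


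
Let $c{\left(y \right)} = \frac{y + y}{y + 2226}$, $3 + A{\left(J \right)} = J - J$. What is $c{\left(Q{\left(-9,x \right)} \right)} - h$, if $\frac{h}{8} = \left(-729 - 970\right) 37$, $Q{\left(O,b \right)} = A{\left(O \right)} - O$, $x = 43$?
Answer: $\frac{93540145}{186} \approx 5.029 \cdot 10^{5}$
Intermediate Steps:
$A{\left(J \right)} = -3$ ($A{\left(J \right)} = -3 + \left(J - J\right) = -3 + 0 = -3$)
$Q{\left(O,b \right)} = -3 - O$
$c{\left(y \right)} = \frac{2 y}{2226 + y}$
$h = -502904$ ($h = 8 \left(-729 - 970\right) 37 = 8 \left(\left(-1699\right) 37\right) = 8 \left(-62863\right) = -502904$)
$c{\left(Q{\left(-9,x \right)} \right)} - h = \frac{2 \left(-3 - -9\right)}{2226 - -6} - -502904 = \frac{2 \left(-3 + 9\right)}{2226 + \left(-3 + 9\right)} + 502904 = 2 \cdot 6 \frac{1}{2226 + 6} + 502904 = 2 \cdot 6 \cdot \frac{1}{2232} + 502904 = \frac{1}{186} + 502904 = \frac{93540145}{186}$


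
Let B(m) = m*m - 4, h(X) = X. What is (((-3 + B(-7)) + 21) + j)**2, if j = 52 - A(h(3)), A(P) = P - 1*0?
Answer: 12544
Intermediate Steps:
A(P) = P (A(P) = P + 0 = P)
B(m) = -4 + m**2 (B(m) = m**2 - 4 = -4 + m**2)
j = 49 (j = 52 - 1*3 = 52 - 3 = 49)
(((-3 + B(-7)) + 21) + j)**2 = (((-3 + (-4 + (-7)**2)) + 21) + 49)**2 = (((-3 + (-4 + 49)) + 21) + 49)**2 = (((-3 + 45) + 21) + 49)**2 = ((42 + 21) + 49)**2 = (63 + 49)**2 = 112**2 = 12544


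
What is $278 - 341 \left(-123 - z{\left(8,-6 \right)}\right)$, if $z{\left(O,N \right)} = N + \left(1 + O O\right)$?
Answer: $62340$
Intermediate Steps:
$z{\left(O,N \right)} = 1 + N + O^{2}$ ($z{\left(O,N \right)} = N + \left(1 + O^{2}\right) = 1 + N + O^{2}$)
$278 - 341 \left(-123 - z{\left(8,-6 \right)}\right) = 278 - 341 \left(-123 - \left(1 - 6 + 8^{2}\right)\right) = 278 - 341 \left(-123 - \left(1 - 6 + 64\right)\right) = 278 - 341 \left(-123 - 59\right) = 278 - -62062 = 278 + 62062 = 62340$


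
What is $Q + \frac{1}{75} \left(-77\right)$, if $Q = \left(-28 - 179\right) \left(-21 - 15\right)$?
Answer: $\frac{558823}{75} \approx 7451.0$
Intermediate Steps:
$Q = 7452$ ($Q = \left(-207\right) \left(-36\right) = 7452$)
$Q + \frac{1}{75} \left(-77\right) = 7452 + \frac{1}{75} \left(-77\right) = 7452 - \frac{77}{75} = \frac{558823}{75}$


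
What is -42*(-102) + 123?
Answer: 4407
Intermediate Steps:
-42*(-102) + 123 = 4284 + 123 = 4407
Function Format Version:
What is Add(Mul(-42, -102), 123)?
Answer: 4407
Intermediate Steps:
Add(Mul(-42, -102), 123) = Add(4284, 123) = 4407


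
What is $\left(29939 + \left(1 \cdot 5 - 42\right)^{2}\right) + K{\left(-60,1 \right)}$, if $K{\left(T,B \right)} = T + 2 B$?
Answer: $31250$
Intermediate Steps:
$\left(29939 + \left(1 \cdot 5 - 42\right)^{2}\right) + K{\left(-60,1 \right)} = \left(29939 + \left(1 \cdot 5 - 42\right)^{2}\right) + \left(-60 + 2 \cdot 1\right) = \left(29939 + \left(5 - 42\right)^{2}\right) + \left(-60 + 2\right) = \left(29939 + \left(-37\right)^{2}\right) - 58 = \left(29939 + 1369\right) - 58 = 31308 - 58 = 31250$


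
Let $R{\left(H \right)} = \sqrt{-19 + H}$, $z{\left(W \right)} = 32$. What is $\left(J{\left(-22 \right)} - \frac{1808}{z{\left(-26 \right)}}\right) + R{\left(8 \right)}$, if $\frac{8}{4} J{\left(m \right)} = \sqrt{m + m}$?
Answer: $- \frac{113}{2} + 2 i \sqrt{11} \approx -56.5 + 6.6332 i$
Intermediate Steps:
$J{\left(m \right)} = \frac{\sqrt{2} \sqrt{m}}{2}$ ($J{\left(m \right)} = \frac{\sqrt{m + m}}{2} = \frac{\sqrt{2 m}}{2} = \frac{\sqrt{2} \sqrt{m}}{2}$)
$\left(J{\left(-22 \right)} - \frac{1808}{z{\left(-26 \right)}}\right) + R{\left(8 \right)} = \left(\frac{\sqrt{2} \sqrt{-22}}{2} - \frac{1808}{32}\right) + \sqrt{-19 + 8} = \left(\frac{\sqrt{2} i \sqrt{22}}{2} - \frac{113}{2}\right) + \sqrt{-11} = \left(i \sqrt{11} - \frac{113}{2}\right) + i \sqrt{11} = \left(- \frac{113}{2} + i \sqrt{11}\right) + i \sqrt{11} = - \frac{113}{2} + 2 i \sqrt{11}$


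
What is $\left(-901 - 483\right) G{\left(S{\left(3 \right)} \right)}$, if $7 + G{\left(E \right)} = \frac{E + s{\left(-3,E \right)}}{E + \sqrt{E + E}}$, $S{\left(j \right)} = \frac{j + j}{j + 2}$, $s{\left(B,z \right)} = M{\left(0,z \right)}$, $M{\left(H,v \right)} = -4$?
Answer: $4844 + \frac{4844 \sqrt{15}}{3} \approx 11098.0$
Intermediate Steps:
$s{\left(B,z \right)} = -4$
$S{\left(j \right)} = \frac{2 j}{2 + j}$
$G{\left(E \right)} = -7 + \frac{-4 + E}{E + \sqrt{2} \sqrt{E}}$ ($G{\left(E \right)} = -7 + \frac{E - 4}{E + \sqrt{E + E}} = -7 + \frac{-4 + E}{E + \sqrt{2 E}} = -7 + \frac{-4 + E}{E + \sqrt{2} \sqrt{E}}$)
$\left(-901 - 483\right) G{\left(S{\left(3 \right)} \right)} = \left(-901 - 483\right) \frac{-4 - 6 \cdot 2 \cdot 3 \frac{1}{2 + 3} - 7 \sqrt{2} \sqrt{2 \cdot 3 \frac{1}{2 + 3}}}{2 \cdot 3 \frac{1}{2 + 3} + \sqrt{2} \sqrt{2 \cdot 3 \frac{1}{2 + 3}}} = - 1384 \frac{-4 - 6 \cdot 2 \cdot 3 \cdot \frac{1}{5} - 7 \sqrt{2} \sqrt{2 \cdot 3 \cdot \frac{1}{5}}}{2 \cdot 3 \cdot \frac{1}{5} + \sqrt{2} \sqrt{2 \cdot 3 \cdot \frac{1}{5}}} = - 1384 \frac{-4 - \frac{36}{5} - 7 \sqrt{2} \sqrt{\frac{6}{5}}}{\frac{6}{5} + \sqrt{2} \sqrt{\frac{6}{5}}} = - 1384 \frac{-4 - \frac{36}{5} - 7 \sqrt{2} \frac{\sqrt{30}}{5}}{\frac{6}{5} + \sqrt{2} \frac{\sqrt{30}}{5}} = - 1384 \frac{-4 - \frac{36}{5} - \frac{14 \sqrt{15}}{5}}{\frac{6}{5} + \frac{2 \sqrt{15}}{5}} = - 1384 \frac{- \frac{56}{5} - \frac{14 \sqrt{15}}{5}}{\frac{6}{5} + \frac{2 \sqrt{15}}{5}} = - \frac{1384 \left(- \frac{56}{5} - \frac{14 \sqrt{15}}{5}\right)}{\frac{6}{5} + \frac{2 \sqrt{15}}{5}}$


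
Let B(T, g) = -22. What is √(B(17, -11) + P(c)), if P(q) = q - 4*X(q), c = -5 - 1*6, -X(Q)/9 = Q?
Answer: I*√429 ≈ 20.712*I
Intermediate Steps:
X(Q) = -9*Q
c = -11 (c = -5 - 6 = -11)
P(q) = 37*q (P(q) = q - (-36)*q = q + 36*q = 37*q)
√(B(17, -11) + P(c)) = √(-22 + 37*(-11)) = √(-22 - 407) = √(-429) = I*√429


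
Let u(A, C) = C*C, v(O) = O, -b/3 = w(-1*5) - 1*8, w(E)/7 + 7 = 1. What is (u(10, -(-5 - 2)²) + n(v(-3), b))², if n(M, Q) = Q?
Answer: 6507601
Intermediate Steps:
w(E) = -42 (w(E) = -49 + 7*1 = -49 + 7 = -42)
b = 150 (b = -3*(-42 - 1*8) = -3*(-42 - 8) = -3*(-50) = 150)
u(A, C) = C²
(u(10, -(-5 - 2)²) + n(v(-3), b))² = ((-(-5 - 2)²)² + 150)² = ((-1*(-7)²)² + 150)² = ((-1*49)² + 150)² = ((-49)² + 150)² = (2401 + 150)² = 2551² = 6507601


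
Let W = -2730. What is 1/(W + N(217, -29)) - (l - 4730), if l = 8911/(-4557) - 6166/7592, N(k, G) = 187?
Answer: 29741899227407/6284251428 ≈ 4732.8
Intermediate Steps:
l = -6839341/2471196 (l = 8911*(-1/4557) - 6166*1/7592 = -1273/651 - 3083/3796 = -6839341/2471196 ≈ -2.7676)
1/(W + N(217, -29)) - (l - 4730) = 1/(-2730 + 187) - (-6839341/2471196 - 4730) = 1/(-2543) - 1*(-11695596421/2471196) = -1/2543 + 11695596421/2471196 = 29741899227407/6284251428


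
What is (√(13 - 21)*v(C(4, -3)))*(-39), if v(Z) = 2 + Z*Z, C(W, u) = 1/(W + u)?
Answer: -234*I*√2 ≈ -330.93*I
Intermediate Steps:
v(Z) = 2 + Z²
(√(13 - 21)*v(C(4, -3)))*(-39) = (√(13 - 21)*(2 + (1/(4 - 3))²))*(-39) = (√(-8)*(2 + (1/1)²))*(-39) = ((2*I*√2)*(2 + 1²))*(-39) = ((2*I*√2)*(2 + 1))*(-39) = ((2*I*√2)*3)*(-39) = (6*I*√2)*(-39) = -234*I*√2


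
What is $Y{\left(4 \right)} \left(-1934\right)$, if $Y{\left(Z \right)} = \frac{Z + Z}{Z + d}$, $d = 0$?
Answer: $-3868$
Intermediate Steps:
$Y{\left(Z \right)} = 2$ ($Y{\left(Z \right)} = \frac{Z + Z}{Z + 0} = \frac{2 Z}{Z} = 2$)
$Y{\left(4 \right)} \left(-1934\right) = 2 \left(-1934\right) = -3868$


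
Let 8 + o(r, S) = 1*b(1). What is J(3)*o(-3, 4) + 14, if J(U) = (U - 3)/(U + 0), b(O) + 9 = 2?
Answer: 14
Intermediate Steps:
b(O) = -7 (b(O) = -9 + 2 = -7)
o(r, S) = -15 (o(r, S) = -8 + 1*(-7) = -8 - 7 = -15)
J(U) = (-3 + U)/U
J(3)*o(-3, 4) + 14 = ((-3 + 3)/3)*(-15) + 14 = ((1/3)*0)*(-15) + 14 = 0*(-15) + 14 = 0 + 14 = 14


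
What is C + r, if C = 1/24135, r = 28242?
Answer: 681620671/24135 ≈ 28242.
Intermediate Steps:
C = 1/24135 ≈ 4.1434e-5
C + r = 1/24135 + 28242 = 681620671/24135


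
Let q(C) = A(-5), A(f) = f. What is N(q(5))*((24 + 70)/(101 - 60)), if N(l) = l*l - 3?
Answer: 2068/41 ≈ 50.439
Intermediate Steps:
q(C) = -5
N(l) = -3 + l² (N(l) = l² - 3 = -3 + l²)
N(q(5))*((24 + 70)/(101 - 60)) = (-3 + (-5)²)*((24 + 70)/(101 - 60)) = (-3 + 25)*(94/41) = 22*(94*(1/41)) = 22*(94/41) = 2068/41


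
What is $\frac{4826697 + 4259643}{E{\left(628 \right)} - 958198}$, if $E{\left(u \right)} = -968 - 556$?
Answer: $- \frac{4543170}{479861} \approx -9.4677$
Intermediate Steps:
$E{\left(u \right)} = -1524$
$\frac{4826697 + 4259643}{E{\left(628 \right)} - 958198} = \frac{4826697 + 4259643}{-1524 - 958198} = \frac{9086340}{-959722} = 9086340 \left(- \frac{1}{959722}\right) = - \frac{4543170}{479861}$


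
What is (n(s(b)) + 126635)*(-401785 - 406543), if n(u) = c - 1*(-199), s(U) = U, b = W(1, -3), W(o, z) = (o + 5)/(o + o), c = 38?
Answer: -102554190016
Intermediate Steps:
W(o, z) = (5 + o)/(2*o) (W(o, z) = (5 + o)/((2*o)) = (5 + o)*(1/(2*o)) = (5 + o)/(2*o))
b = 3 (b = (½)*(5 + 1)/1 = (½)*1*6 = 3)
n(u) = 237 (n(u) = 38 - 1*(-199) = 38 + 199 = 237)
(n(s(b)) + 126635)*(-401785 - 406543) = (237 + 126635)*(-401785 - 406543) = 126872*(-808328) = -102554190016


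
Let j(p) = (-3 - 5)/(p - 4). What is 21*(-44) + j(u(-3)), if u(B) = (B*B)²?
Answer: -71156/77 ≈ -924.10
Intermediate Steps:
u(B) = B⁴ (u(B) = (B²)² = B⁴)
j(p) = -8/(-4 + p)
21*(-44) + j(u(-3)) = 21*(-44) - 8/(-4 + (-3)⁴) = -924 - 8/(-4 + 81) = -924 - 8/77 = -71156/77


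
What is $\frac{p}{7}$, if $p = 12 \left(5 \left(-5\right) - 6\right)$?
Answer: $- \frac{372}{7} \approx -53.143$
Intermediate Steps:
$p = -372$ ($p = 12 \left(-25 - 6\right) = 12 \left(-31\right) = -372$)
$\frac{p}{7} = \frac{1}{7} \left(-372\right) = - \frac{372}{7}$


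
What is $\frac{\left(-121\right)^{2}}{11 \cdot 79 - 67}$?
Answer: $\frac{14641}{802} \approx 18.256$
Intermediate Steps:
$\frac{\left(-121\right)^{2}}{11 \cdot 79 - 67} = \frac{14641}{869 - 67} = \frac{14641}{802}$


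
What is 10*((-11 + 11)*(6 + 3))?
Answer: 0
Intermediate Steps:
10*((-11 + 11)*(6 + 3)) = 10*(0*9) = 10*0 = 0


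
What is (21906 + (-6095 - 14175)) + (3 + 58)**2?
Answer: 5357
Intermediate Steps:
(21906 + (-6095 - 14175)) + (3 + 58)**2 = (21906 - 20270) + 61**2 = 1636 + 3721 = 5357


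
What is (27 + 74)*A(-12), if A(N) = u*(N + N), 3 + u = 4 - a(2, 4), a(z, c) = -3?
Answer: -9696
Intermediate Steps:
u = 4 (u = -3 + (4 - 1*(-3)) = -3 + (4 + 3) = -3 + 7 = 4)
A(N) = 8*N (A(N) = 4*(N + N) = 4*(2*N) = 8*N)
(27 + 74)*A(-12) = (27 + 74)*(8*(-12)) = 101*(-96) = -9696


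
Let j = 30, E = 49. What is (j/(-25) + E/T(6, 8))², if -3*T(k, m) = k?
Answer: 66049/100 ≈ 660.49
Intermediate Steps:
T(k, m) = -k/3
(j/(-25) + E/T(6, 8))² = (30/(-25) + 49/((-⅓*6)))² = (30*(-1/25) + 49/(-2))² = (-6/5 + 49*(-½))² = (-6/5 - 49/2)² = (-257/10)² = 66049/100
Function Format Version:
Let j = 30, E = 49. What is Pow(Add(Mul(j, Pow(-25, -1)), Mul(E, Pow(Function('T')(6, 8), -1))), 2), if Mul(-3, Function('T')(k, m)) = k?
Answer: Rational(66049, 100) ≈ 660.49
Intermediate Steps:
Function('T')(k, m) = Mul(Rational(-1, 3), k)
Pow(Add(Mul(j, Pow(-25, -1)), Mul(E, Pow(Function('T')(6, 8), -1))), 2) = Pow(Add(Mul(30, Pow(-25, -1)), Mul(49, Pow(Mul(Rational(-1, 3), 6), -1))), 2) = Pow(Add(Mul(30, Rational(-1, 25)), Mul(49, Pow(-2, -1))), 2) = Pow(Add(Rational(-6, 5), Mul(49, Rational(-1, 2))), 2) = Pow(Add(Rational(-6, 5), Rational(-49, 2)), 2) = Pow(Rational(-257, 10), 2) = Rational(66049, 100)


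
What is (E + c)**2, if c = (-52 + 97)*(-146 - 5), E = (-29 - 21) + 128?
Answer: 45118089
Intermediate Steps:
E = 78 (E = -50 + 128 = 78)
c = -6795 (c = 45*(-151) = -6795)
(E + c)**2 = (78 - 6795)**2 = (-6717)**2 = 45118089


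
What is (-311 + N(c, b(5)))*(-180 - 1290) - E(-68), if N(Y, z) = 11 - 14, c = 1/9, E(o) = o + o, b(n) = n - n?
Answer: 461716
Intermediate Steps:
b(n) = 0
E(o) = 2*o
c = ⅑ ≈ 0.11111
N(Y, z) = -3
(-311 + N(c, b(5)))*(-180 - 1290) - E(-68) = (-311 - 3)*(-180 - 1290) - 2*(-68) = -314*(-1470) - 1*(-136) = 461580 + 136 = 461716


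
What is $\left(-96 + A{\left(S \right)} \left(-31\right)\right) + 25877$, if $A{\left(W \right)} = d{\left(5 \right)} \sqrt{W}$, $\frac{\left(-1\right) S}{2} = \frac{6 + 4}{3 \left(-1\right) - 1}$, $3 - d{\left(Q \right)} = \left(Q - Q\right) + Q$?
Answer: $25781 + 62 \sqrt{5} \approx 25920.0$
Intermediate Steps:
$d{\left(Q \right)} = 3 - Q$ ($d{\left(Q \right)} = 3 - \left(\left(Q - Q\right) + Q\right) = 3 - \left(0 + Q\right) = 3 - Q$)
$S = 5$ ($S = - 2 \frac{6 + 4}{3 \left(-1\right) - 1} = - 2 \frac{10}{-3 - 1} = - 2 \frac{10}{-4} = - 2 \cdot 10 \left(- \frac{1}{4}\right) = \left(-2\right) \left(- \frac{5}{2}\right) = 5$)
$A{\left(W \right)} = - 2 \sqrt{W}$ ($A{\left(W \right)} = \left(3 - 5\right) \sqrt{W} = - 2 \sqrt{W}$)
$\left(-96 + A{\left(S \right)} \left(-31\right)\right) + 25877 = \left(-96 + - 2 \sqrt{5} \left(-31\right)\right) + 25877 = \left(-96 + 62 \sqrt{5}\right) + 25877 = 25781 + 62 \sqrt{5}$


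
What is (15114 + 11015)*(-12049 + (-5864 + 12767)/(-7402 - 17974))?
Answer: -614558757091/1952 ≈ -3.1484e+8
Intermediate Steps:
(15114 + 11015)*(-12049 + (-5864 + 12767)/(-7402 - 17974)) = 26129*(-12049 + 6903/(-25376)) = 26129*(-12049 + 6903*(-1/25376)) = 26129*(-12049 - 531/1952) = 26129*(-23520179/1952) = -614558757091/1952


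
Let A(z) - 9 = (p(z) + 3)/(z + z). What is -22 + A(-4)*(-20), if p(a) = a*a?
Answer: -309/2 ≈ -154.50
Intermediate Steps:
p(a) = a²
A(z) = 9 + (3 + z²)/(2*z) (A(z) = 9 + (z² + 3)/(z + z) = 9 + (3 + z²)/((2*z)) = 9 + (3 + z²)*(1/(2*z)) = 9 + (3 + z²)/(2*z))
-22 + A(-4)*(-20) = -22 + (9 + (½)*(-4) + (3/2)/(-4))*(-20) = -22 + (9 - 2 + (3/2)*(-¼))*(-20) = -22 + (9 - 2 - 3/8)*(-20) = -22 + (53/8)*(-20) = -22 - 265/2 = -309/2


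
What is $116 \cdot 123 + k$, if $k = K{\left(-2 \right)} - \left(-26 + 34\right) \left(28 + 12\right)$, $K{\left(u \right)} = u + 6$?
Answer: $13952$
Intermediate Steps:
$K{\left(u \right)} = 6 + u$
$k = -316$ ($k = \left(6 - 2\right) - \left(-26 + 34\right) \left(28 + 12\right) = 4 - 8 \cdot 40 = 4 - 320 = -316$)
$116 \cdot 123 + k = 116 \cdot 123 - 316 = 14268 - 316 = 13952$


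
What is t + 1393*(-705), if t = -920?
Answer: -982985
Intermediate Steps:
t + 1393*(-705) = -920 + 1393*(-705) = -920 - 982065 = -982985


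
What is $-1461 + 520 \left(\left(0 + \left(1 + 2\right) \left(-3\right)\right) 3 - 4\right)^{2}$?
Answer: $498259$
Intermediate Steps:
$-1461 + 520 \left(\left(0 + \left(1 + 2\right) \left(-3\right)\right) 3 - 4\right)^{2} = -1461 + 520 \left(\left(0 + 3 \left(-3\right)\right) 3 - 4\right)^{2} = -1461 + 520 \left(\left(0 - 9\right) 3 - 4\right)^{2} = -1461 + 520 \left(\left(-9\right) 3 - 4\right)^{2} = -1461 + 520 \left(-27 - 4\right)^{2} = -1461 + 520 \left(-31\right)^{2} = -1461 + 520 \cdot 961 = -1461 + 499720 = 498259$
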